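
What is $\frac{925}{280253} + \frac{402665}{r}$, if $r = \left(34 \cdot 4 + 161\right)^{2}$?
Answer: $\frac{112929667570}{24720836877} \approx 4.5682$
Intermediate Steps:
$r = 88209$ ($r = \left(136 + 161\right)^{2} = 297^{2} = 88209$)
$\frac{925}{280253} + \frac{402665}{r} = \frac{925}{280253} + \frac{402665}{88209} = \frac{112929667570}{24720836877}$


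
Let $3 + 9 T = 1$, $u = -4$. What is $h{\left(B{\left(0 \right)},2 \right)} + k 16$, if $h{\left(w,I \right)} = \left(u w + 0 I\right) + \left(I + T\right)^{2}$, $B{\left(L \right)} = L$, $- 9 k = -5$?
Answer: $\frac{976}{81} \approx 12.049$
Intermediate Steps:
$k = \frac{5}{9}$ ($k = \left(- \frac{1}{9}\right) \left(-5\right) = \frac{5}{9} \approx 0.55556$)
$T = - \frac{2}{9}$ ($T = - \frac{1}{3} + \frac{1}{9} \cdot 1 = - \frac{1}{3} + \frac{1}{9} = - \frac{2}{9} \approx -0.22222$)
$h{\left(w,I \right)} = \left(- \frac{2}{9} + I\right)^{2} - 4 w$ ($h{\left(w,I \right)} = \left(- 4 w + 0 I\right) + \left(I - \frac{2}{9}\right)^{2} = \left(- 4 w + 0\right) + \left(- \frac{2}{9} + I\right)^{2} = - 4 w + \left(- \frac{2}{9} + I\right)^{2} = \left(- \frac{2}{9} + I\right)^{2} - 4 w$)
$h{\left(B{\left(0 \right)},2 \right)} + k 16 = \left(\left(-4\right) 0 + \frac{\left(-2 + 9 \cdot 2\right)^{2}}{81}\right) + \frac{5}{9} \cdot 16 = \left(0 + \frac{\left(-2 + 18\right)^{2}}{81}\right) + \frac{80}{9} = \left(0 + \frac{16^{2}}{81}\right) + \frac{80}{9} = \left(0 + \frac{1}{81} \cdot 256\right) + \frac{80}{9} = \left(0 + \frac{256}{81}\right) + \frac{80}{9} = \frac{256}{81} + \frac{80}{9} = \frac{976}{81}$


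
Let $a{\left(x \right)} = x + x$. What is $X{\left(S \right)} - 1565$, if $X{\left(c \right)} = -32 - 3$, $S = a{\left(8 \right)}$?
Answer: $-1600$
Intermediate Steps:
$a{\left(x \right)} = 2 x$
$S = 16$ ($S = 2 \cdot 8 = 16$)
$X{\left(c \right)} = -35$
$X{\left(S \right)} - 1565 = -35 - 1565 = -1600$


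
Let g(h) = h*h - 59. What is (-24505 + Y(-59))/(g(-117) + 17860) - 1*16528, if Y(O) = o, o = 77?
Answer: -260245574/15745 ≈ -16529.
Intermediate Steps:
Y(O) = 77
g(h) = -59 + h² (g(h) = h² - 59 = -59 + h²)
(-24505 + Y(-59))/(g(-117) + 17860) - 1*16528 = (-24505 + 77)/((-59 + (-117)²) + 17860) - 1*16528 = -24428/((-59 + 13689) + 17860) - 16528 = -24428/(13630 + 17860) - 16528 = -24428/31490 - 16528 = -24428*1/31490 - 16528 = -12214/15745 - 16528 = -260245574/15745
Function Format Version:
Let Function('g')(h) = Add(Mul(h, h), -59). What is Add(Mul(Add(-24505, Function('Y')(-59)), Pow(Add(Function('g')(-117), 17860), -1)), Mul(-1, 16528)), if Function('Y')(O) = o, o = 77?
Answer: Rational(-260245574, 15745) ≈ -16529.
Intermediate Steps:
Function('Y')(O) = 77
Function('g')(h) = Add(-59, Pow(h, 2)) (Function('g')(h) = Add(Pow(h, 2), -59) = Add(-59, Pow(h, 2)))
Add(Mul(Add(-24505, Function('Y')(-59)), Pow(Add(Function('g')(-117), 17860), -1)), Mul(-1, 16528)) = Add(Mul(Add(-24505, 77), Pow(Add(Add(-59, Pow(-117, 2)), 17860), -1)), Mul(-1, 16528)) = Add(Mul(-24428, Pow(Add(Add(-59, 13689), 17860), -1)), -16528) = Add(Mul(-24428, Pow(Add(13630, 17860), -1)), -16528) = Add(Mul(-24428, Pow(31490, -1)), -16528) = Add(Mul(-24428, Rational(1, 31490)), -16528) = Add(Rational(-12214, 15745), -16528) = Rational(-260245574, 15745)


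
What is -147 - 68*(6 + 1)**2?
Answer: -3479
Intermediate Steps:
-147 - 68*(6 + 1)**2 = -147 - 68*7**2 = -147 - 68*49 = -147 - 3332 = -3479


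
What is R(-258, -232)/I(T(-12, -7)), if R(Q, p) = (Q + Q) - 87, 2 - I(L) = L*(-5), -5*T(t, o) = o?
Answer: -67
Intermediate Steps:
T(t, o) = -o/5
I(L) = 2 + 5*L (I(L) = 2 - L*(-5) = 2 - (-5)*L = 2 + 5*L)
R(Q, p) = -87 + 2*Q (R(Q, p) = 2*Q - 87 = -87 + 2*Q)
R(-258, -232)/I(T(-12, -7)) = (-87 + 2*(-258))/(2 + 5*(-⅕*(-7))) = (-87 - 516)/(2 + 5*(7/5)) = -603/(2 + 7) = -603/9 = -603*⅑ = -67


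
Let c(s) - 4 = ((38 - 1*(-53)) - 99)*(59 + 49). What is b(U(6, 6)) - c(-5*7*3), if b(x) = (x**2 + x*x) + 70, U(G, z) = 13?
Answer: 1268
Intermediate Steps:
b(x) = 70 + 2*x**2 (b(x) = (x**2 + x**2) + 70 = 2*x**2 + 70 = 70 + 2*x**2)
c(s) = -860 (c(s) = 4 + ((38 - 1*(-53)) - 99)*(59 + 49) = 4 + ((38 + 53) - 99)*108 = 4 + (91 - 99)*108 = 4 - 8*108 = 4 - 864 = -860)
b(U(6, 6)) - c(-5*7*3) = (70 + 2*13**2) - 1*(-860) = (70 + 2*169) + 860 = (70 + 338) + 860 = 408 + 860 = 1268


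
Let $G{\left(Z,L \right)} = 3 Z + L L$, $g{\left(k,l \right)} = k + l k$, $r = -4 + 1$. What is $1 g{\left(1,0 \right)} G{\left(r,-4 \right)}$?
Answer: $7$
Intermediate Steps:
$r = -3$
$g{\left(k,l \right)} = k + k l$
$G{\left(Z,L \right)} = L^{2} + 3 Z$ ($G{\left(Z,L \right)} = 3 Z + L^{2} = L^{2} + 3 Z$)
$1 g{\left(1,0 \right)} G{\left(r,-4 \right)} = 1 \cdot 1 \left(1 + 0\right) \left(\left(-4\right)^{2} + 3 \left(-3\right)\right) = 1 \cdot 1 \cdot 1 \left(16 - 9\right) = 1 \cdot 1 \cdot 7 = 1 \cdot 7 = 7$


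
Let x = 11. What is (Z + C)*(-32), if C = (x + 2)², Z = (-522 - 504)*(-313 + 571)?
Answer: 8465248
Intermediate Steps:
Z = -264708 (Z = -1026*258 = -264708)
C = 169 (C = (11 + 2)² = 13² = 169)
(Z + C)*(-32) = (-264708 + 169)*(-32) = -264539*(-32) = 8465248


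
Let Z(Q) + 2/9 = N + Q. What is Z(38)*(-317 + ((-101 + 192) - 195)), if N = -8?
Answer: -112828/9 ≈ -12536.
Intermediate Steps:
Z(Q) = -74/9 + Q (Z(Q) = -2/9 + (-8 + Q) = -74/9 + Q)
Z(38)*(-317 + ((-101 + 192) - 195)) = (-74/9 + 38)*(-317 + ((-101 + 192) - 195)) = 268*(-317 + (91 - 195))/9 = 268*(-317 - 104)/9 = (268/9)*(-421) = -112828/9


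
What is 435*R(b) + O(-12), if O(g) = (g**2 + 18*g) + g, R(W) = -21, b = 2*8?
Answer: -9219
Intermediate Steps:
b = 16
O(g) = g**2 + 19*g
435*R(b) + O(-12) = 435*(-21) - 12*(19 - 12) = -9135 - 12*7 = -9135 - 84 = -9219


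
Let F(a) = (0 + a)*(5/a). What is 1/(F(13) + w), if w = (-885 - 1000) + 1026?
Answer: -1/854 ≈ -0.0011710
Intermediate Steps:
F(a) = 5 (F(a) = a*(5/a) = 5)
w = -859 (w = -1885 + 1026 = -859)
1/(F(13) + w) = 1/(5 - 859) = 1/(-854) = -1/854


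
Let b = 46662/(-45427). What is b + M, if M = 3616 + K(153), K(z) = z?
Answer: 171167701/45427 ≈ 3768.0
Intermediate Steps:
b = -46662/45427 (b = 46662*(-1/45427) = -46662/45427 ≈ -1.0272)
M = 3769 (M = 3616 + 153 = 3769)
b + M = -46662/45427 + 3769 = 171167701/45427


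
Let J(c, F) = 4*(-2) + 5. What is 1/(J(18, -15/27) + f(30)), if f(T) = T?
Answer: 1/27 ≈ 0.037037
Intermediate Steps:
J(c, F) = -3 (J(c, F) = -8 + 5 = -3)
1/(J(18, -15/27) + f(30)) = 1/(-3 + 30) = 1/27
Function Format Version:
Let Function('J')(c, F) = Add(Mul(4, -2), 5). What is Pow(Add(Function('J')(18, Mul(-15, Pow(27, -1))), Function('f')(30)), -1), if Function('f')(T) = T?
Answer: Rational(1, 27) ≈ 0.037037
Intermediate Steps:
Function('J')(c, F) = -3 (Function('J')(c, F) = Add(-8, 5) = -3)
Pow(Add(Function('J')(18, Mul(-15, Pow(27, -1))), Function('f')(30)), -1) = Pow(Add(-3, 30), -1) = Pow(27, -1) = Rational(1, 27)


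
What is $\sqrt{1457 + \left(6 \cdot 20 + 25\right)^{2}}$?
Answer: $3 \sqrt{2498} \approx 149.94$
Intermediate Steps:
$\sqrt{1457 + \left(6 \cdot 20 + 25\right)^{2}} = \sqrt{1457 + \left(120 + 25\right)^{2}} = \sqrt{1457 + 145^{2}} = \sqrt{1457 + 21025} = \sqrt{22482} = 3 \sqrt{2498}$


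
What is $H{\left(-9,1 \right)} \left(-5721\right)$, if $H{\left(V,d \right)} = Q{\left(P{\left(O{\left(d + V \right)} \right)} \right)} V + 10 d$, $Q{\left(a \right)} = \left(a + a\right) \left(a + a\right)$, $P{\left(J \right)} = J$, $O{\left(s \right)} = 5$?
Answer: $5091690$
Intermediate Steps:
$Q{\left(a \right)} = 4 a^{2}$ ($Q{\left(a \right)} = 2 a 2 a = 4 a^{2}$)
$H{\left(V,d \right)} = 10 d + 100 V$ ($H{\left(V,d \right)} = 4 \cdot 5^{2} V + 10 d = 4 \cdot 25 V + 10 d = 100 V + 10 d = 10 d + 100 V$)
$H{\left(-9,1 \right)} \left(-5721\right) = \left(10 \cdot 1 + 100 \left(-9\right)\right) \left(-5721\right) = \left(10 - 900\right) \left(-5721\right) = \left(-890\right) \left(-5721\right) = 5091690$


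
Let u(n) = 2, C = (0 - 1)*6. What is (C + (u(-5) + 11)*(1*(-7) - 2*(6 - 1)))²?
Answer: 51529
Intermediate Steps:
C = -6 (C = -1*6 = -6)
(C + (u(-5) + 11)*(1*(-7) - 2*(6 - 1)))² = (-6 + (2 + 11)*(1*(-7) - 2*(6 - 1)))² = (-6 + 13*(-7 - 2*5))² = (-6 + 13*(-7 - 10))² = (-6 + 13*(-17))² = (-6 - 221)² = (-227)² = 51529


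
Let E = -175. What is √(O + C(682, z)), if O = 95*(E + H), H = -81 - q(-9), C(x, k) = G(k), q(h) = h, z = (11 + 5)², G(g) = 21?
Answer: 2*I*√5861 ≈ 153.11*I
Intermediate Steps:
z = 256 (z = 16² = 256)
C(x, k) = 21
H = -72 (H = -81 - 1*(-9) = -81 + 9 = -72)
O = -23465 (O = 95*(-175 - 72) = 95*(-247) = -23465)
√(O + C(682, z)) = √(-23465 + 21) = √(-23444) = 2*I*√5861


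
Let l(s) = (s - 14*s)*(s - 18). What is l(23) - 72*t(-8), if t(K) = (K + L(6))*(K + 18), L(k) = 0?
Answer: 4265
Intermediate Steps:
t(K) = K*(18 + K) (t(K) = (K + 0)*(K + 18) = K*(18 + K))
l(s) = -13*s*(-18 + s) (l(s) = (-13*s)*(-18 + s) = -13*s*(-18 + s))
l(23) - 72*t(-8) = 13*23*(18 - 1*23) - (-576)*(18 - 8) = 13*23*(18 - 23) - (-576)*10 = 13*23*(-5) - 72*(-80) = -1495 + 5760 = 4265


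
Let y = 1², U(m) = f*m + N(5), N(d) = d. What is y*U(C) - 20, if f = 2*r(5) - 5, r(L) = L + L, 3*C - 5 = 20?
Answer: 110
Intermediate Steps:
C = 25/3 (C = 5/3 + (⅓)*20 = 5/3 + 20/3 = 25/3 ≈ 8.3333)
r(L) = 2*L
f = 15 (f = 2*(2*5) - 5 = 2*10 - 5 = 20 - 5 = 15)
U(m) = 5 + 15*m (U(m) = 15*m + 5 = 5 + 15*m)
y = 1
y*U(C) - 20 = 1*(5 + 15*(25/3)) - 20 = 1*(5 + 125) - 20 = 1*130 - 20 = 130 - 20 = 110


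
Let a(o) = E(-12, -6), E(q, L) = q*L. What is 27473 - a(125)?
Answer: 27401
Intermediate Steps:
E(q, L) = L*q
a(o) = 72 (a(o) = -6*(-12) = 72)
27473 - a(125) = 27473 - 1*72 = 27473 - 72 = 27401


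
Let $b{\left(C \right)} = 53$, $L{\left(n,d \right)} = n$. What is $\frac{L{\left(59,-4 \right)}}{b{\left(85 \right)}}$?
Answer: $\frac{59}{53} \approx 1.1132$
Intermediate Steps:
$\frac{L{\left(59,-4 \right)}}{b{\left(85 \right)}} = \frac{59}{53}$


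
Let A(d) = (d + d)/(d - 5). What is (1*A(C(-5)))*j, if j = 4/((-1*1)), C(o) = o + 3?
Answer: -16/7 ≈ -2.2857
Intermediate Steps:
C(o) = 3 + o
A(d) = 2*d/(-5 + d) (A(d) = (2*d)/(-5 + d) = 2*d/(-5 + d))
j = -4 (j = 4/(-1) = 4*(-1) = -4)
(1*A(C(-5)))*j = (1*(2*(3 - 5)/(-5 + (3 - 5))))*(-4) = (1*(2*(-2)/(-5 - 2)))*(-4) = (1*(2*(-2)/(-7)))*(-4) = (1*(2*(-2)*(-⅐)))*(-4) = (1*(4/7))*(-4) = (4/7)*(-4) = -16/7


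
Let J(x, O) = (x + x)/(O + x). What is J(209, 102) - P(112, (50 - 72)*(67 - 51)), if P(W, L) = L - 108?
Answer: 143478/311 ≈ 461.34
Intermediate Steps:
P(W, L) = -108 + L
J(x, O) = 2*x/(O + x) (J(x, O) = (2*x)/(O + x) = 2*x/(O + x))
J(209, 102) - P(112, (50 - 72)*(67 - 51)) = 2*209/(102 + 209) - (-108 + (50 - 72)*(67 - 51)) = 2*209/311 - (-108 - 22*16) = 2*209*(1/311) - (-108 - 352) = 418/311 - 1*(-460) = 418/311 + 460 = 143478/311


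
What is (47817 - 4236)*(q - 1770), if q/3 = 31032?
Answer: 3980078406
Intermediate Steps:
q = 93096 (q = 3*31032 = 93096)
(47817 - 4236)*(q - 1770) = (47817 - 4236)*(93096 - 1770) = 43581*91326 = 3980078406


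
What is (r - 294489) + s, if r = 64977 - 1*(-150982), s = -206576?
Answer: -285106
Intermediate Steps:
r = 215959 (r = 64977 + 150982 = 215959)
(r - 294489) + s = (215959 - 294489) - 206576 = -78530 - 206576 = -285106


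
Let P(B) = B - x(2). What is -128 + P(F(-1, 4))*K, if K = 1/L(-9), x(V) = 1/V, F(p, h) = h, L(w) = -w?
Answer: -2297/18 ≈ -127.61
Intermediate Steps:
K = ⅑ (K = 1/(-1*(-9)) = 1/9 = ⅑ ≈ 0.11111)
P(B) = -½ + B (P(B) = B - 1/2 = B - 1*½ = B - ½ = -½ + B)
-128 + P(F(-1, 4))*K = -128 + (-½ + 4)*(⅑) = -128 + (7/2)*(⅑) = -128 + 7/18 = -2297/18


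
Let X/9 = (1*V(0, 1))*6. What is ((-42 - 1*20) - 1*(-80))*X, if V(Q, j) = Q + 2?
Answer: 1944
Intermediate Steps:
V(Q, j) = 2 + Q
X = 108 (X = 9*((1*(2 + 0))*6) = 9*((1*2)*6) = 9*(2*6) = 9*12 = 108)
((-42 - 1*20) - 1*(-80))*X = ((-42 - 1*20) - 1*(-80))*108 = ((-42 - 20) + 80)*108 = (-62 + 80)*108 = 18*108 = 1944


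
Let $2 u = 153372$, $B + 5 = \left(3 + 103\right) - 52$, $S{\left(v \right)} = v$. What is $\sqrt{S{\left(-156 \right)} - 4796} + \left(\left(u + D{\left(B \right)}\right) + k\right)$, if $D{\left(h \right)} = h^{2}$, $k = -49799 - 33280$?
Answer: $-3992 + 2 i \sqrt{1238} \approx -3992.0 + 70.37 i$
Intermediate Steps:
$k = -83079$ ($k = -49799 - 33280 = -83079$)
$B = 49$ ($B = -5 + \left(\left(3 + 103\right) - 52\right) = -5 + \left(106 - 52\right) = -5 + 54 = 49$)
$u = 76686$ ($u = \frac{1}{2} \cdot 153372 = 76686$)
$\sqrt{S{\left(-156 \right)} - 4796} + \left(\left(u + D{\left(B \right)}\right) + k\right) = \sqrt{-156 - 4796} - \left(6393 - 2401\right) = \sqrt{-4952} + \left(\left(76686 + 2401\right) - 83079\right) = 2 i \sqrt{1238} + \left(79087 - 83079\right) = 2 i \sqrt{1238} - 3992 = -3992 + 2 i \sqrt{1238}$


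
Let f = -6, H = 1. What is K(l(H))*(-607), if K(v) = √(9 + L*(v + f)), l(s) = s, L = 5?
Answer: -2428*I ≈ -2428.0*I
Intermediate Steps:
K(v) = √(-21 + 5*v) (K(v) = √(9 + 5*(v - 6)) = √(9 + 5*(-6 + v)) = √(9 + (-30 + 5*v)) = √(-21 + 5*v))
K(l(H))*(-607) = √(-21 + 5*1)*(-607) = √(-21 + 5)*(-607) = √(-16)*(-607) = (4*I)*(-607) = -2428*I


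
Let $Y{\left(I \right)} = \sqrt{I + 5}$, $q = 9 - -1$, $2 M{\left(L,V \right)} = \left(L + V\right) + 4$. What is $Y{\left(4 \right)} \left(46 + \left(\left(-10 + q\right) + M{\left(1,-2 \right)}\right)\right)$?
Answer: $\frac{285}{2} \approx 142.5$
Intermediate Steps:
$M{\left(L,V \right)} = 2 + \frac{L}{2} + \frac{V}{2}$ ($M{\left(L,V \right)} = \frac{\left(L + V\right) + 4}{2} = \frac{4 + L + V}{2} = 2 + \frac{L}{2} + \frac{V}{2}$)
$q = 10$ ($q = 9 + 1 = 10$)
$Y{\left(I \right)} = \sqrt{5 + I}$
$Y{\left(4 \right)} \left(46 + \left(\left(-10 + q\right) + M{\left(1,-2 \right)}\right)\right) = \sqrt{5 + 4} \left(46 + \left(\left(-10 + 10\right) + \left(2 + \frac{1}{2} \cdot 1 + \frac{1}{2} \left(-2\right)\right)\right)\right) = \sqrt{9} \left(46 + \left(0 + \left(2 + \frac{1}{2} - 1\right)\right)\right) = 3 \left(46 + \left(0 + \frac{3}{2}\right)\right) = 3 \left(46 + \frac{3}{2}\right) = 3 \cdot \frac{95}{2} = \frac{285}{2}$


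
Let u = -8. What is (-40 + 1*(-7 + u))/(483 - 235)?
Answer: -55/248 ≈ -0.22177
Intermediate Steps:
(-40 + 1*(-7 + u))/(483 - 235) = (-40 + 1*(-7 - 8))/(483 - 235) = (-40 + 1*(-15))/248 = (-40 - 15)*(1/248) = -55*1/248 = -55/248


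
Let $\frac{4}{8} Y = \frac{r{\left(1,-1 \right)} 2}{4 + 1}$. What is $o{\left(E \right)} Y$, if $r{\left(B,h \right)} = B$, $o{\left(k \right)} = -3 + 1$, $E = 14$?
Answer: $- \frac{8}{5} \approx -1.6$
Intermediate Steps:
$o{\left(k \right)} = -2$
$Y = \frac{4}{5}$ ($Y = 2 \frac{1 \cdot 2}{4 + 1} = 2 \cdot \frac{2}{5} = \frac{4}{5} \approx 0.8$)
$o{\left(E \right)} Y = \left(-2\right) \frac{4}{5} = - \frac{8}{5}$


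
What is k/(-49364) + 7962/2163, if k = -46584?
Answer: 5878540/1271123 ≈ 4.6247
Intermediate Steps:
k/(-49364) + 7962/2163 = -46584/(-49364) + 7962/2163 = -46584*(-1/49364) + 7962*(1/2163) = 11646/12341 + 2654/721 = 5878540/1271123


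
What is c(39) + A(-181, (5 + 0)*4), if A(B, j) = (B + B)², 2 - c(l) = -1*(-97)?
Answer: 130949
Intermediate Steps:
c(l) = -95 (c(l) = 2 - (-1)*(-97) = 2 - 1*97 = 2 - 97 = -95)
A(B, j) = 4*B² (A(B, j) = (2*B)² = 4*B²)
c(39) + A(-181, (5 + 0)*4) = -95 + 4*(-181)² = -95 + 4*32761 = -95 + 131044 = 130949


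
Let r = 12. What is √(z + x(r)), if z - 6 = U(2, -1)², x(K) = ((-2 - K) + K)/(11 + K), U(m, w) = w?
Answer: √3657/23 ≈ 2.6293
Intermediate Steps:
x(K) = -2/(11 + K)
z = 7 (z = 6 + (-1)² = 6 + 1 = 7)
√(z + x(r)) = √(7 - 2/(11 + 12)) = √(7 - 2/23) = √(159/23) = √3657/23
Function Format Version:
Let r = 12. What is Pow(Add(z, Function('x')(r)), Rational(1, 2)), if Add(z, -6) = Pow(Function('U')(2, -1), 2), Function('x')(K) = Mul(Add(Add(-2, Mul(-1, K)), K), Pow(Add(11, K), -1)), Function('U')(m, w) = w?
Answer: Mul(Rational(1, 23), Pow(3657, Rational(1, 2))) ≈ 2.6293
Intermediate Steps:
Function('x')(K) = Mul(-2, Pow(Add(11, K), -1))
z = 7 (z = Add(6, Pow(-1, 2)) = Add(6, 1) = 7)
Pow(Add(z, Function('x')(r)), Rational(1, 2)) = Pow(Add(7, Mul(-2, Pow(Add(11, 12), -1))), Rational(1, 2)) = Pow(Add(7, Mul(-2, Pow(23, -1))), Rational(1, 2)) = Pow(Add(7, Mul(-2, Rational(1, 23))), Rational(1, 2)) = Pow(Add(7, Rational(-2, 23)), Rational(1, 2)) = Pow(Rational(159, 23), Rational(1, 2)) = Mul(Rational(1, 23), Pow(3657, Rational(1, 2)))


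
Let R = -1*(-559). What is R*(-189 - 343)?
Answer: -297388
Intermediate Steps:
R = 559
R*(-189 - 343) = 559*(-189 - 343) = 559*(-532) = -297388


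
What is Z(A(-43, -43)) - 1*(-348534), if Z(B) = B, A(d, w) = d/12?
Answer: 4182365/12 ≈ 3.4853e+5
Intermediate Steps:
A(d, w) = d/12 (A(d, w) = d*(1/12) = d/12)
Z(A(-43, -43)) - 1*(-348534) = (1/12)*(-43) - 1*(-348534) = -43/12 + 348534 = 4182365/12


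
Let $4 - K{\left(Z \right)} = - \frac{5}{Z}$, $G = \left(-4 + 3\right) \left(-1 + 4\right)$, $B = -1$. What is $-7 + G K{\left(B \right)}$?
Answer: $-4$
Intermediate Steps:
$G = -3$ ($G = \left(-1\right) 3 = -3$)
$K{\left(Z \right)} = 4 + \frac{5}{Z}$ ($K{\left(Z \right)} = 4 - - \frac{5}{Z} = 4 + \frac{5}{Z}$)
$-7 + G K{\left(B \right)} = -7 - 3 \left(4 + \frac{5}{-1}\right) = -7 - 3 \left(4 + 5 \left(-1\right)\right) = -7 - 3 \left(4 - 5\right) = -7 - -3 = -7 + 3 = -4$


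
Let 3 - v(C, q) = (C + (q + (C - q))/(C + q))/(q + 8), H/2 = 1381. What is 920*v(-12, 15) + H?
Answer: 6162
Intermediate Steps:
H = 2762 (H = 2*1381 = 2762)
v(C, q) = 3 - (C + C/(C + q))/(8 + q) (v(C, q) = 3 - (C + (q + (C - q))/(C + q))/(q + 8) = 3 - (C + C/(C + q))/(8 + q))
920*v(-12, 15) + H = 920*((-1*(-12)**2 + 3*15**2 + 23*(-12) + 24*15 + 2*(-12)*15)/(15**2 + 8*(-12) + 8*15 - 12*15)) + 2762 = 920*((-1*144 + 3*225 - 276 + 360 - 360)/(225 - 96 + 120 - 180)) + 2762 = 920*((-144 + 675 - 276 + 360 - 360)/69) + 2762 = 920*((1/69)*255) + 2762 = 920*(85/23) + 2762 = 3400 + 2762 = 6162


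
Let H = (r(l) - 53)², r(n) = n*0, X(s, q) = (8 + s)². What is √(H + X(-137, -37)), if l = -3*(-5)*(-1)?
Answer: 5*√778 ≈ 139.46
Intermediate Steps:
l = -15 (l = 15*(-1) = -15)
r(n) = 0
H = 2809 (H = (0 - 53)² = (-53)² = 2809)
√(H + X(-137, -37)) = √(2809 + (8 - 137)²) = √(2809 + (-129)²) = √(2809 + 16641) = √19450 = 5*√778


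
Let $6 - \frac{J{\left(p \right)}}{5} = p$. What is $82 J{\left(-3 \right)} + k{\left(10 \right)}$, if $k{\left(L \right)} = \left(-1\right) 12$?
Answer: $3678$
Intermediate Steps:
$J{\left(p \right)} = 30 - 5 p$
$k{\left(L \right)} = -12$
$82 J{\left(-3 \right)} + k{\left(10 \right)} = 82 \left(30 - -15\right) - 12 = 82 \left(30 + 15\right) - 12 = 82 \cdot 45 - 12 = 3690 - 12 = 3678$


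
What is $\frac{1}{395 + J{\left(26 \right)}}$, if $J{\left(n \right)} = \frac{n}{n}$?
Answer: $\frac{1}{396} \approx 0.0025253$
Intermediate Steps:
$J{\left(n \right)} = 1$
$\frac{1}{395 + J{\left(26 \right)}} = \frac{1}{395 + 1} = \frac{1}{396}$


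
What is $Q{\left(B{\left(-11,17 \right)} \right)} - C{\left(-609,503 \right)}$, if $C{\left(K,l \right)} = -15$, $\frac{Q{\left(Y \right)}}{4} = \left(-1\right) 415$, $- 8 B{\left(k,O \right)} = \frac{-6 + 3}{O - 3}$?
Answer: $-1645$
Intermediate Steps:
$B{\left(k,O \right)} = \frac{3}{8 \left(-3 + O\right)}$ ($B{\left(k,O \right)} = - \frac{\left(-6 + 3\right) \frac{1}{O - 3}}{8} = - \frac{\left(-3\right) \frac{1}{-3 + O}}{8} = \frac{3}{8 \left(-3 + O\right)}$)
$Q{\left(Y \right)} = -1660$ ($Q{\left(Y \right)} = 4 \left(\left(-1\right) 415\right) = 4 \left(-415\right) = -1660$)
$Q{\left(B{\left(-11,17 \right)} \right)} - C{\left(-609,503 \right)} = -1660 - -15 = -1660 + 15 = -1645$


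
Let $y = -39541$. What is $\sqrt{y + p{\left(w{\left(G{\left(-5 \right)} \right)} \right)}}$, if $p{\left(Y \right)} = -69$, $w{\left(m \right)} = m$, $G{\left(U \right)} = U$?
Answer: $i \sqrt{39610} \approx 199.02 i$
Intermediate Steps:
$\sqrt{y + p{\left(w{\left(G{\left(-5 \right)} \right)} \right)}} = \sqrt{-39541 - 69} = \sqrt{-39610} = i \sqrt{39610}$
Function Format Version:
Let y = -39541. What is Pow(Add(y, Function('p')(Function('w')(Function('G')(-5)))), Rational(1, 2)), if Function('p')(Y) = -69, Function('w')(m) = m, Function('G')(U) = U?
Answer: Mul(I, Pow(39610, Rational(1, 2))) ≈ Mul(199.02, I)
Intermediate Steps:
Pow(Add(y, Function('p')(Function('w')(Function('G')(-5)))), Rational(1, 2)) = Pow(Add(-39541, -69), Rational(1, 2)) = Pow(-39610, Rational(1, 2)) = Mul(I, Pow(39610, Rational(1, 2)))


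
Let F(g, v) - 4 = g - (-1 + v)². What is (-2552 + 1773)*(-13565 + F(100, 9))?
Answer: 10535975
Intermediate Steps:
F(g, v) = 4 + g - (-1 + v)² (F(g, v) = 4 + (g - (-1 + v)²) = 4 + g - (-1 + v)²)
(-2552 + 1773)*(-13565 + F(100, 9)) = (-2552 + 1773)*(-13565 + (4 + 100 - (-1 + 9)²)) = -779*(-13565 + (4 + 100 - 1*8²)) = -779*(-13565 + (4 + 100 - 1*64)) = -779*(-13565 + (4 + 100 - 64)) = -779*(-13565 + 40) = -779*(-13525) = 10535975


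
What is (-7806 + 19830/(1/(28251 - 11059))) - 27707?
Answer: 340881847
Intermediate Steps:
(-7806 + 19830/(1/(28251 - 11059))) - 27707 = (-7806 + 19830/(1/17192)) - 27707 = (-7806 + 19830*17192) - 27707 = (-7806 + 340917360) - 27707 = 340909554 - 27707 = 340881847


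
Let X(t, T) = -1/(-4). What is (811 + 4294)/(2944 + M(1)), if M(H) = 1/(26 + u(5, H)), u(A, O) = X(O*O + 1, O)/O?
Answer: 536025/309124 ≈ 1.7340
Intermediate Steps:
X(t, T) = 1/4 (X(t, T) = -1*(-1/4) = 1/4)
u(A, O) = 1/(4*O)
M(H) = 1/(26 + 1/(4*H))
(811 + 4294)/(2944 + M(1)) = (811 + 4294)/(2944 + 4*1/(1 + 104*1)) = 5105/(2944 + 4*1/(1 + 104)) = 5105/(2944 + 4*1/105) = 5105/(2944 + 4*1*(1/105)) = 5105/(2944 + 4/105) = 5105/(309124/105) = 5105*(105/309124) = 536025/309124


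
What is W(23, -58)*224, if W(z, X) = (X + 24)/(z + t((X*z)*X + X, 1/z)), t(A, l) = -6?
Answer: -448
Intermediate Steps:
W(z, X) = (24 + X)/(-6 + z) (W(z, X) = (X + 24)/(z - 6) = (24 + X)/(-6 + z))
W(23, -58)*224 = ((24 - 58)/(-6 + 23))*224 = (-34/17)*224 = ((1/17)*(-34))*224 = -2*224 = -448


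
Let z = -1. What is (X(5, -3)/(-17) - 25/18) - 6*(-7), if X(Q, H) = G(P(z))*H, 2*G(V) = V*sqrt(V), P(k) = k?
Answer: 731/18 - 3*I/34 ≈ 40.611 - 0.088235*I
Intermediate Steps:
G(V) = V**(3/2)/2 (G(V) = (V*sqrt(V))/2 = V**(3/2)/2)
X(Q, H) = -I*H/2 (X(Q, H) = ((-1)**(3/2)/2)*H = ((-I)/2)*H = (-I/2)*H = -I*H/2)
(X(5, -3)/(-17) - 25/18) - 6*(-7) = (-1/2*I*(-3)/(-17) - 25/18) - 6*(-7) = ((3*I/2)*(-1/17) - 25*1/18) + 42 = (-3*I/34 - 25/18) + 42 = (-25/18 - 3*I/34) + 42 = 731/18 - 3*I/34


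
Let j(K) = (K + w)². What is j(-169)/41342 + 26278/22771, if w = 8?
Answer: 34216983/19212218 ≈ 1.7810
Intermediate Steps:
j(K) = (8 + K)² (j(K) = (K + 8)² = (8 + K)²)
j(-169)/41342 + 26278/22771 = (8 - 169)²/41342 + 26278/22771 = (-161)²*(1/41342) + 26278*(1/22771) = 25921*(1/41342) + 3754/3253 = 3703/5906 + 3754/3253 = 34216983/19212218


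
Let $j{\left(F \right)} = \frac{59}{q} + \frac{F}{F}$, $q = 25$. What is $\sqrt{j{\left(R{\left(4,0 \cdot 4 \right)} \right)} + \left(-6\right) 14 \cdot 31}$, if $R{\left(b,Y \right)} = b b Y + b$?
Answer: $\frac{6 i \sqrt{1806}}{5} \approx 50.996 i$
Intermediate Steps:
$R{\left(b,Y \right)} = b + Y b^{2}$ ($R{\left(b,Y \right)} = b^{2} Y + b = Y b^{2} + b = b + Y b^{2}$)
$j{\left(F \right)} = \frac{84}{25}$ ($j{\left(F \right)} = \frac{59}{25} + \frac{F}{F} = 59 \cdot \frac{1}{25} + 1 = \frac{59}{25} + 1 = \frac{84}{25}$)
$\sqrt{j{\left(R{\left(4,0 \cdot 4 \right)} \right)} + \left(-6\right) 14 \cdot 31} = \sqrt{\frac{84}{25} + \left(-6\right) 14 \cdot 31} = \sqrt{\frac{84}{25} - 2604} = \sqrt{- \frac{65016}{25}} = \frac{6 i \sqrt{1806}}{5}$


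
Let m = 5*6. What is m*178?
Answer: 5340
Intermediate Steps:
m = 30
m*178 = 30*178 = 5340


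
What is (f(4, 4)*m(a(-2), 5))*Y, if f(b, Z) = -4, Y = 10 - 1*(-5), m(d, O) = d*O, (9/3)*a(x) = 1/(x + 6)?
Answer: -25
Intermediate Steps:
a(x) = 1/(3*(6 + x)) (a(x) = 1/(3*(x + 6)) = 1/(3*(6 + x)))
m(d, O) = O*d
Y = 15 (Y = 10 + 5 = 15)
(f(4, 4)*m(a(-2), 5))*Y = -20*1/(3*(6 - 2))*15 = -20*(⅓)/4*15 = -20*(⅓)*(¼)*15 = -20/12*15 = -4*5/12*15 = -5/3*15 = -25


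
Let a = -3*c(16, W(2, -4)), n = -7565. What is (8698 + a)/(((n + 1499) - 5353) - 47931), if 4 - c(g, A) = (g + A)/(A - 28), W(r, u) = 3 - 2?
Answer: -78157/534150 ≈ -0.14632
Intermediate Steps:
W(r, u) = 1
c(g, A) = 4 - (A + g)/(-28 + A) (c(g, A) = 4 - (g + A)/(A - 28) = 4 - (A + g)/(-28 + A))
a = -125/9 (a = -3*(-112 - 1*16 + 3*1)/(-28 + 1) = -3*(-112 - 16 + 3)/(-27) = -(-1)*(-125)/9 = -3*125/27 = -125/9 ≈ -13.889)
(8698 + a)/(((n + 1499) - 5353) - 47931) = (8698 - 125/9)/(((-7565 + 1499) - 5353) - 47931) = 78157/(9*((-6066 - 5353) - 47931)) = 78157/(9*(-11419 - 47931)) = (78157/9)/(-59350) = (78157/9)*(-1/59350) = -78157/534150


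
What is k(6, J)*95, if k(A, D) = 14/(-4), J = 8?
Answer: -665/2 ≈ -332.50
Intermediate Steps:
k(A, D) = -7/2 (k(A, D) = 14*(-1/4) = -7/2)
k(6, J)*95 = -7/2*95 = -665/2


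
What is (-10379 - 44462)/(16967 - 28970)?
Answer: 54841/12003 ≈ 4.5689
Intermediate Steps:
(-10379 - 44462)/(16967 - 28970) = -54841/(-12003) = -54841*(-1/12003) = 54841/12003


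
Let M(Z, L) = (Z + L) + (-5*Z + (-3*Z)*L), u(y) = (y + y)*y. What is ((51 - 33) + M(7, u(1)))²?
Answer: 2500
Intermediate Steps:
u(y) = 2*y² (u(y) = (2*y)*y = 2*y²)
M(Z, L) = L - 4*Z - 3*L*Z (M(Z, L) = (L + Z) + (-5*Z - 3*L*Z) = L - 4*Z - 3*L*Z)
((51 - 33) + M(7, u(1)))² = ((51 - 33) + (2*1² - 4*7 - 3*2*1²*7))² = (18 + (2*1 - 28 - 3*2*1*7))² = (18 + (2 - 28 - 3*2*7))² = (18 + (2 - 28 - 42))² = (18 - 68)² = (-50)² = 2500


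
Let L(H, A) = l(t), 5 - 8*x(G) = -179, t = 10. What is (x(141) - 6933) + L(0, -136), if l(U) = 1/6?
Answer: -41459/6 ≈ -6909.8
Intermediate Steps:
l(U) = ⅙
x(G) = 23 (x(G) = 5/8 - ⅛*(-179) = 5/8 + 179/8 = 23)
L(H, A) = ⅙
(x(141) - 6933) + L(0, -136) = (23 - 6933) + ⅙ = -6910 + ⅙ = -41459/6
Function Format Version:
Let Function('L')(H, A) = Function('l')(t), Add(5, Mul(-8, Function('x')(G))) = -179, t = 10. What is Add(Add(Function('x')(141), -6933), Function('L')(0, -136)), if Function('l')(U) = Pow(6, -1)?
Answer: Rational(-41459, 6) ≈ -6909.8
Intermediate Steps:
Function('l')(U) = Rational(1, 6)
Function('x')(G) = 23 (Function('x')(G) = Add(Rational(5, 8), Mul(Rational(-1, 8), -179)) = Add(Rational(5, 8), Rational(179, 8)) = 23)
Function('L')(H, A) = Rational(1, 6)
Add(Add(Function('x')(141), -6933), Function('L')(0, -136)) = Add(Add(23, -6933), Rational(1, 6)) = Add(-6910, Rational(1, 6)) = Rational(-41459, 6)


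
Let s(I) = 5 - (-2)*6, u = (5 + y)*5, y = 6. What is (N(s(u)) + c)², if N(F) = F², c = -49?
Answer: 57600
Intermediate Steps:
u = 55 (u = (5 + 6)*5 = 11*5 = 55)
s(I) = 17 (s(I) = 5 - 1*(-12) = 5 + 12 = 17)
(N(s(u)) + c)² = (17² - 49)² = (289 - 49)² = 240² = 57600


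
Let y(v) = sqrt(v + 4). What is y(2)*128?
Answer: 128*sqrt(6) ≈ 313.53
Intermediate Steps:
y(v) = sqrt(4 + v)
y(2)*128 = sqrt(4 + 2)*128 = sqrt(6)*128 = 128*sqrt(6)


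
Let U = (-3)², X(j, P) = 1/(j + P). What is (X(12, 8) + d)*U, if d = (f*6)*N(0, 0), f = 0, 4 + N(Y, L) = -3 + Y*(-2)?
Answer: 9/20 ≈ 0.45000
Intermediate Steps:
N(Y, L) = -7 - 2*Y (N(Y, L) = -4 + (-3 + Y*(-2)) = -4 + (-3 - 2*Y) = -7 - 2*Y)
X(j, P) = 1/(P + j)
U = 9
d = 0 (d = (0*6)*(-7 - 2*0) = 0*(-7 + 0) = 0*(-7) = 0)
(X(12, 8) + d)*U = (1/(8 + 12) + 0)*9 = (1/20 + 0)*9 = (1/20)*9 = 9/20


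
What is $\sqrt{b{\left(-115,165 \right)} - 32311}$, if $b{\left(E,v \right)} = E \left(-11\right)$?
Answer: $19 i \sqrt{86} \approx 176.2 i$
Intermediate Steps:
$b{\left(E,v \right)} = - 11 E$
$\sqrt{b{\left(-115,165 \right)} - 32311} = \sqrt{\left(-11\right) \left(-115\right) - 32311} = \sqrt{1265 - 32311} = \sqrt{-31046} = 19 i \sqrt{86}$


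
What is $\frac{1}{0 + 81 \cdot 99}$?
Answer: $\frac{1}{8019} \approx 0.0001247$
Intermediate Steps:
$\frac{1}{0 + 81 \cdot 99} = \frac{1}{0 + 8019} = \frac{1}{8019}$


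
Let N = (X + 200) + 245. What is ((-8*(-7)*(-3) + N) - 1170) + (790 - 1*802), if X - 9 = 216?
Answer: -680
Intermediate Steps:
X = 225 (X = 9 + 216 = 225)
N = 670 (N = (225 + 200) + 245 = 425 + 245 = 670)
((-8*(-7)*(-3) + N) - 1170) + (790 - 1*802) = ((-8*(-7)*(-3) + 670) - 1170) + (790 - 1*802) = ((56*(-3) + 670) - 1170) + (790 - 802) = ((-168 + 670) - 1170) - 12 = (502 - 1170) - 12 = -668 - 12 = -680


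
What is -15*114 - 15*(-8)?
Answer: -1590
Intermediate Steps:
-15*114 - 15*(-8) = -1710 + 120 = -1590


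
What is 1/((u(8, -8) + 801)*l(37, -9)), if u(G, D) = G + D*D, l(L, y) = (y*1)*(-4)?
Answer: 1/31428 ≈ 3.1819e-5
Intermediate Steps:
l(L, y) = -4*y (l(L, y) = y*(-4) = -4*y)
u(G, D) = G + D²
1/((u(8, -8) + 801)*l(37, -9)) = 1/(((8 + (-8)²) + 801)*(-4*(-9))) = 1/(((8 + 64) + 801)*36) = 1/((72 + 801)*36) = 1/(873*36) = 1/31428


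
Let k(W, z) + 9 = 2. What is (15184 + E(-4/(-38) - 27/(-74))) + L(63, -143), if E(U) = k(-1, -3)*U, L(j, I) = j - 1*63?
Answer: 21344077/1406 ≈ 15181.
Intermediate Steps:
L(j, I) = -63 + j (L(j, I) = j - 63 = -63 + j)
k(W, z) = -7 (k(W, z) = -9 + 2 = -7)
E(U) = -7*U
(15184 + E(-4/(-38) - 27/(-74))) + L(63, -143) = (15184 - 7*(-4/(-38) - 27/(-74))) + (-63 + 63) = (15184 - 7*(-4*(-1/38) - 27*(-1/74))) + 0 = (15184 - 7*(2/19 + 27/74)) + 0 = (15184 - 7*661/1406) + 0 = (15184 - 4627/1406) + 0 = 21344077/1406 + 0 = 21344077/1406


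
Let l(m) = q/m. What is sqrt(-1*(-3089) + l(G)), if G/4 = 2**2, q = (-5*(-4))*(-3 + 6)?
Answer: sqrt(12371)/2 ≈ 55.612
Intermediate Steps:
q = 60 (q = 20*3 = 60)
G = 16 (G = 4*2**2 = 4*4 = 16)
l(m) = 60/m
sqrt(-1*(-3089) + l(G)) = sqrt(-1*(-3089) + 60/16) = sqrt(3089 + 60*(1/16)) = sqrt(3089 + 15/4) = sqrt(12371/4) = sqrt(12371)/2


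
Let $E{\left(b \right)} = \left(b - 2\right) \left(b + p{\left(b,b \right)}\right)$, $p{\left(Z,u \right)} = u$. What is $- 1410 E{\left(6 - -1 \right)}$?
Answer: $-98700$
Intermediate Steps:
$E{\left(b \right)} = 2 b \left(-2 + b\right)$ ($E{\left(b \right)} = \left(b - 2\right) \left(b + b\right) = \left(-2 + b\right) 2 b = 2 b \left(-2 + b\right)$)
$- 1410 E{\left(6 - -1 \right)} = - 1410 \cdot 2 \left(6 - -1\right) \left(-2 + \left(6 - -1\right)\right) = - 1410 \cdot 2 \left(6 + 1\right) \left(-2 + \left(6 + 1\right)\right) = - 1410 \cdot 2 \cdot 7 \left(-2 + 7\right) = - 1410 \cdot 2 \cdot 7 \cdot 5 = \left(-1410\right) 70 = -98700$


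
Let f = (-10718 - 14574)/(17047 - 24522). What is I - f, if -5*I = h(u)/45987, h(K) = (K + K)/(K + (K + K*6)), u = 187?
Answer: -4652414311/1375011300 ≈ -3.3835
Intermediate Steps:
f = 25292/7475 (f = -25292/(-7475) = -25292*(-1/7475) = 25292/7475 ≈ 3.3835)
h(K) = ¼ (h(K) = (2*K)/(K + (K + 6*K)) = (2*K)/(K + 7*K) = (2*K)/((8*K)) = (2*K)*(1/(8*K)) = ¼)
I = -1/919740 (I = -1/(20*45987) = -⅕*1/183948 = -1/919740 ≈ -1.0873e-6)
I - f = -1/919740 - 1*25292/7475 = -1/919740 - 25292/7475 = -4652414311/1375011300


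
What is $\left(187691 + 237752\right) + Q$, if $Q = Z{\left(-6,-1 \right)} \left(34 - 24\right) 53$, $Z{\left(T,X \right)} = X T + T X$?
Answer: $431803$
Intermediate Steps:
$Z{\left(T,X \right)} = 2 T X$ ($Z{\left(T,X \right)} = T X + T X = 2 T X$)
$Q = 6360$ ($Q = 2 \left(-6\right) \left(-1\right) \left(34 - 24\right) 53 = 12 \left(34 - 24\right) 53 = 12 \cdot 10 \cdot 53 = 120 \cdot 53 = 6360$)
$\left(187691 + 237752\right) + Q = \left(187691 + 237752\right) + 6360 = 425443 + 6360 = 431803$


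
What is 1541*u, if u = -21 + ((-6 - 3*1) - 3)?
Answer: -50853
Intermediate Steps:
u = -33 (u = -21 + ((-6 - 3) - 3) = -21 + (-9 - 3) = -21 - 12 = -33)
1541*u = 1541*(-33) = -50853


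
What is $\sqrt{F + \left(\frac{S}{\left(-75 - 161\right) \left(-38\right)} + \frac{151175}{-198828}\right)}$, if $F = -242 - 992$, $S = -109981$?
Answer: $\frac{i \sqrt{6883330644979677966}}{74295396} \approx 35.313 i$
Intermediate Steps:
$F = -1234$ ($F = -242 - 992 = -1234$)
$\sqrt{F + \left(\frac{S}{\left(-75 - 161\right) \left(-38\right)} + \frac{151175}{-198828}\right)} = \sqrt{-1234 + \left(- \frac{109981}{\left(-75 - 161\right) \left(-38\right)} + \frac{151175}{-198828}\right)} = \sqrt{-1234 + \left(- \frac{109981}{\left(-236\right) \left(-38\right)} + 151175 \left(- \frac{1}{198828}\right)\right)} = \sqrt{-1234 - \left(\frac{151175}{198828} + \frac{109981}{8968}\right)} = \sqrt{-1234 - \frac{5805759917}{445772376}} = \sqrt{- \frac{555888871901}{445772376}} = \frac{i \sqrt{6883330644979677966}}{74295396}$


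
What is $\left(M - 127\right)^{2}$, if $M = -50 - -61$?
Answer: $13456$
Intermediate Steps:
$M = 11$ ($M = -50 + 61 = 11$)
$\left(M - 127\right)^{2} = \left(11 - 127\right)^{2} = \left(-116\right)^{2} = 13456$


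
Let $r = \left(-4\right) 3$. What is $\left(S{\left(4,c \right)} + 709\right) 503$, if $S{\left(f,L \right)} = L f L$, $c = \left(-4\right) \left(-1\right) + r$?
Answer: $485395$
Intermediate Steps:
$r = -12$
$c = -8$ ($c = \left(-4\right) \left(-1\right) - 12 = 4 - 12 = -8$)
$S{\left(f,L \right)} = f L^{2}$
$\left(S{\left(4,c \right)} + 709\right) 503 = \left(4 \left(-8\right)^{2} + 709\right) 503 = \left(4 \cdot 64 + 709\right) 503 = \left(256 + 709\right) 503 = 965 \cdot 503 = 485395$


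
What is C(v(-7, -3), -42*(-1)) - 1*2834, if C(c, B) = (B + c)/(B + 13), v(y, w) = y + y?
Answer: -155842/55 ≈ -2833.5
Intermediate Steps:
v(y, w) = 2*y
C(c, B) = (B + c)/(13 + B)
C(v(-7, -3), -42*(-1)) - 1*2834 = (-42*(-1) + 2*(-7))/(13 - 42*(-1)) - 1*2834 = (42 - 14)/(13 + 42) - 2834 = 28/55 - 2834 = -155842/55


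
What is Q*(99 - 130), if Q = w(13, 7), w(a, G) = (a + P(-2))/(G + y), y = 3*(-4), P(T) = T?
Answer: 341/5 ≈ 68.200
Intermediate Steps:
y = -12
w(a, G) = (-2 + a)/(-12 + G) (w(a, G) = (a - 2)/(G - 12) = (-2 + a)/(-12 + G))
Q = -11/5 (Q = (-2 + 13)/(-12 + 7) = 11/(-5) = -⅕*11 = -11/5 ≈ -2.2000)
Q*(99 - 130) = -11*(99 - 130)/5 = -11/5*(-31) = 341/5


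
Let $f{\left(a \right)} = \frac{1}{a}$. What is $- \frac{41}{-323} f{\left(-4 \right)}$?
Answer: $- \frac{41}{1292} \approx -0.031734$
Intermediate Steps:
$- \frac{41}{-323} f{\left(-4 \right)} = \frac{\left(-41\right) \frac{1}{-323}}{-4} = \left(-41\right) \left(- \frac{1}{323}\right) \left(- \frac{1}{4}\right) = \frac{41}{323} \left(- \frac{1}{4}\right) = - \frac{41}{1292}$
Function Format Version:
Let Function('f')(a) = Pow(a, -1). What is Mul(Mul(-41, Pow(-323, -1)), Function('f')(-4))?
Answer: Rational(-41, 1292) ≈ -0.031734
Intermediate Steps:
Mul(Mul(-41, Pow(-323, -1)), Function('f')(-4)) = Mul(Mul(-41, Pow(-323, -1)), Pow(-4, -1)) = Mul(Mul(-41, Rational(-1, 323)), Rational(-1, 4)) = Mul(Rational(41, 323), Rational(-1, 4)) = Rational(-41, 1292)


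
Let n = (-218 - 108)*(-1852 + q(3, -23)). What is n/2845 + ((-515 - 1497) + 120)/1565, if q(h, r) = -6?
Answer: 188510056/890485 ≈ 211.69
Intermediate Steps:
n = 605708 (n = (-218 - 108)*(-1852 - 6) = -326*(-1858) = 605708)
n/2845 + ((-515 - 1497) + 120)/1565 = 605708/2845 + ((-515 - 1497) + 120)/1565 = 605708*(1/2845) + (-2012 + 120)*(1/1565) = 605708/2845 - 1892*1/1565 = 605708/2845 - 1892/1565 = 188510056/890485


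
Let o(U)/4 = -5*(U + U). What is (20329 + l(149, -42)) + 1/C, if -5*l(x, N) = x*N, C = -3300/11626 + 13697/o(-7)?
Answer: 8541465136083/395793305 ≈ 21581.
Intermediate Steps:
o(U) = -40*U (o(U) = 4*(-5*(U + U)) = 4*(-10*U) = -40*U)
C = 79158661/1627640 (C = -3300/11626 + 13697/((-40*(-7))) = -3300*1/11626 + 13697/280 = -1650/5813 + 13697*(1/280) = -1650/5813 + 13697/280 = 79158661/1627640 ≈ 48.634)
l(x, N) = -N*x/5 (l(x, N) = -x*N/5 = -N*x/5)
(20329 + l(149, -42)) + 1/C = (20329 - 1/5*(-42)*149) + 1/(79158661/1627640) = (20329 + 6258/5) + 1627640/79158661 = 107903/5 + 1627640/79158661 = 8541465136083/395793305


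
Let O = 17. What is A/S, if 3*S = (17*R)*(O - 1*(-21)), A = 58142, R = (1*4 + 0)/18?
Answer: 784917/646 ≈ 1215.0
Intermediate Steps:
R = 2/9 (R = (4 + 0)*(1/18) = 4*(1/18) = 2/9 ≈ 0.22222)
S = 1292/27 (S = ((17*(2/9))*(17 - 1*(-21)))/3 = (34*(17 + 21)/9)/3 = ((34/9)*38)/3 = (1/3)*(1292/9) = 1292/27 ≈ 47.852)
A/S = 58142/(1292/27) = 58142*(27/1292) = 784917/646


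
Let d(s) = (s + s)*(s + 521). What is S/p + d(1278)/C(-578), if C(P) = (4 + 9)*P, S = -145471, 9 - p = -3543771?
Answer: -8148129095707/13313981460 ≈ -612.00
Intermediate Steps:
p = 3543780 (p = 9 - 1*(-3543771) = 9 + 3543771 = 3543780)
d(s) = 2*s*(521 + s) (d(s) = (2*s)*(521 + s) = 2*s*(521 + s))
C(P) = 13*P
S/p + d(1278)/C(-578) = -145471/3543780 + (2*1278*(521 + 1278))/((13*(-578))) = -145471*1/3543780 + (2*1278*1799)/(-7514) = -145471/3543780 + 4598244*(-1/7514) = -145471/3543780 - 2299122/3757 = -8148129095707/13313981460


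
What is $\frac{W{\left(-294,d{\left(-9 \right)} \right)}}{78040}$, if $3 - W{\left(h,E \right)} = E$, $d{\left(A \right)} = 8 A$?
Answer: $\frac{15}{15608} \approx 0.00096105$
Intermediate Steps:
$W{\left(h,E \right)} = 3 - E$
$\frac{W{\left(-294,d{\left(-9 \right)} \right)}}{78040} = \frac{3 - 8 \left(-9\right)}{78040} = \left(3 - -72\right) \frac{1}{78040} = \left(3 + 72\right) \frac{1}{78040} = 75 \cdot \frac{1}{78040} = \frac{15}{15608}$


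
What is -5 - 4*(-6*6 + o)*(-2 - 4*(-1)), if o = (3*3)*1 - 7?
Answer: 267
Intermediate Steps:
o = 2 (o = 9*1 - 7 = 9 - 7 = 2)
-5 - 4*(-6*6 + o)*(-2 - 4*(-1)) = -5 - 4*(-6*6 + 2)*(-2 - 4*(-1)) = -5 - 4*(-36 + 2)*(-2 + 4) = -5 - (-136)*2 = -5 - 4*(-68) = -5 + 272 = 267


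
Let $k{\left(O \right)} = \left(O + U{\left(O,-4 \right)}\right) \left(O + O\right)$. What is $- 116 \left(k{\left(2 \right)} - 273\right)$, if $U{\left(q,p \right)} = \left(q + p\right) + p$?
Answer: $33524$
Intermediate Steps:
$U{\left(q,p \right)} = q + 2 p$ ($U{\left(q,p \right)} = \left(p + q\right) + p = q + 2 p$)
$k{\left(O \right)} = 2 O \left(-8 + 2 O\right)$ ($k{\left(O \right)} = \left(O + \left(O + 2 \left(-4\right)\right)\right) \left(O + O\right) = \left(O + \left(O - 8\right)\right) 2 O = \left(O + \left(-8 + O\right)\right) 2 O = \left(-8 + 2 O\right) 2 O = 2 O \left(-8 + 2 O\right)$)
$- 116 \left(k{\left(2 \right)} - 273\right) = - 116 \left(4 \cdot 2 \left(-4 + 2\right) - 273\right) = - 116 \left(4 \cdot 2 \left(-2\right) - 273\right) = - 116 \left(-16 - 273\right) = \left(-116\right) \left(-289\right) = 33524$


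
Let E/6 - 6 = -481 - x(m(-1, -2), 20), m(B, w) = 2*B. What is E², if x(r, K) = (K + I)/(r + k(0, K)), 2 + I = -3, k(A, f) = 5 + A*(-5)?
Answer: 8294400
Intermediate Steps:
k(A, f) = 5 - 5*A
I = -5 (I = -2 - 3 = -5)
x(r, K) = (-5 + K)/(5 + r) (x(r, K) = (K - 5)/(r + (5 - 5*0)) = (-5 + K)/(r + (5 + 0)) = (-5 + K)/(r + 5) = (-5 + K)/(5 + r))
E = -2880 (E = 36 + 6*(-481 - (-5 + 20)/(5 + 2*(-1))) = 36 + 6*(-481 - 15/(5 - 2)) = 36 + 6*(-481 - 15/3) = 36 + 6*(-481 - 1*5) = 36 + 6*(-481 - 5) = 36 + 6*(-486) = 36 - 2916 = -2880)
E² = (-2880)² = 8294400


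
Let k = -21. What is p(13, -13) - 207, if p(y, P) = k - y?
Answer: -241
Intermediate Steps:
p(y, P) = -21 - y
p(13, -13) - 207 = (-21 - 1*13) - 207 = (-21 - 13) - 207 = -34 - 207 = -241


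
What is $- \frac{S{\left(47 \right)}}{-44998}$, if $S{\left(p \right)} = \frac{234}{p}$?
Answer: $\frac{117}{1057453} \approx 0.00011064$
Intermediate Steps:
$- \frac{S{\left(47 \right)}}{-44998} = - \frac{234 \cdot \frac{1}{47}}{-44998} = - \frac{234 \cdot \frac{1}{47} \left(-1\right)}{44998} = - \frac{234 \left(-1\right)}{47 \cdot 44998} = \left(-1\right) \left(- \frac{117}{1057453}\right) = \frac{117}{1057453}$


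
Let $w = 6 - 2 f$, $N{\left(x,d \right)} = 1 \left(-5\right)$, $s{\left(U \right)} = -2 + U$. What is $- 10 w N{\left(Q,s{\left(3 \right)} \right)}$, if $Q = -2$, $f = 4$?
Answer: $-100$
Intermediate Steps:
$N{\left(x,d \right)} = -5$
$w = -2$ ($w = 6 - 8 = -2$)
$- 10 w N{\left(Q,s{\left(3 \right)} \right)} = \left(-10\right) \left(-2\right) \left(-5\right) = 20 \left(-5\right) = -100$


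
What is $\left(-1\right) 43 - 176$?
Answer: $-219$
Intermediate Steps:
$\left(-1\right) 43 - 176 = -43 - 176 = -219$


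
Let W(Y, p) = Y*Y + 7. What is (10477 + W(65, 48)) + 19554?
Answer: 34263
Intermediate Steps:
W(Y, p) = 7 + Y**2 (W(Y, p) = Y**2 + 7 = 7 + Y**2)
(10477 + W(65, 48)) + 19554 = (10477 + (7 + 65**2)) + 19554 = (10477 + (7 + 4225)) + 19554 = (10477 + 4232) + 19554 = 14709 + 19554 = 34263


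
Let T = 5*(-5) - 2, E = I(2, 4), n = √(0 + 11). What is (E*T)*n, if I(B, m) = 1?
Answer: -27*√11 ≈ -89.549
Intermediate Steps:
n = √11 ≈ 3.3166
E = 1
T = -27 (T = -25 - 2 = -27)
(E*T)*n = (1*(-27))*√11 = -27*√11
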